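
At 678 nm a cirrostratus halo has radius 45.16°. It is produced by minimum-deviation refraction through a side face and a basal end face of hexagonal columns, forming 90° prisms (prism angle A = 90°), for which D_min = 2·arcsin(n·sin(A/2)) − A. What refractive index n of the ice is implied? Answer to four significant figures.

1.307

Rearranging: n = sin((D_min + A)/2) / sin(A/2).
(D_min + A)/2 = (45.16° + 90°)/2 = 67.580°.
n = sin 67.580° / sin 45° = 0.9244 / 0.7071 = 1.3073.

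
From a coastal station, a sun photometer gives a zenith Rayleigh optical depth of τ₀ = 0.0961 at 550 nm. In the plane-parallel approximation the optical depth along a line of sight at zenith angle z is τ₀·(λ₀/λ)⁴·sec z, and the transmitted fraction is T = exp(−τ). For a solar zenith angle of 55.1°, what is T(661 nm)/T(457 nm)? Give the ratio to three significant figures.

Airmass: sec 55.1° = 1.7478.
τ(661 nm) = 0.0961 × (550/661)⁴ × 1.7478 = 0.0961 × 0.4793 × 1.7478 = 0.0805.
τ(457 nm) = 0.0961 × (550/457)⁴ × 1.7478 = 0.0961 × 2.0979 × 1.7478 = 0.3524.
T(661)/T(457) = exp(τ_B − τ_A) = exp(0.2719) = 1.3124.

1.31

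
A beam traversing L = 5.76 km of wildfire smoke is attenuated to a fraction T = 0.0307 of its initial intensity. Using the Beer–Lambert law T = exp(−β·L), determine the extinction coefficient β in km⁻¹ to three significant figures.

Beer–Lambert: T = exp(−βL) ⇒ β = −ln(T)/L = −ln(0.0307)/5.76 = 3.4835/5.76 = 0.6048 km⁻¹.

0.605 km⁻¹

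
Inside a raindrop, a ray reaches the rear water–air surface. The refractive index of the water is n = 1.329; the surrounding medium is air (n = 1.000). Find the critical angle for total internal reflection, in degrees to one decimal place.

sin θ_c = n_air / n = 1.000 / 1.329 = 0.7524.
θ_c = arcsin(0.7524) = 48.80°.

48.8°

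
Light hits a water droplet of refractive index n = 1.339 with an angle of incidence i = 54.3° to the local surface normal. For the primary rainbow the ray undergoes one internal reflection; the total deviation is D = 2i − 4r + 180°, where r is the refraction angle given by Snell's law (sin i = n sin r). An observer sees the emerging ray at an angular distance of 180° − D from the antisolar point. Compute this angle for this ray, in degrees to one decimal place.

40.7°

sin r = sin 54.3° / 1.339 = 0.8121/1.339 = 0.6065; r = 37.34°.
D = 2·54.3° − 4·37.34° + 180° = 108.60° − 149.34° + 180° = 139.26°.
Angle from antisolar point = 180° − D = 40.74°.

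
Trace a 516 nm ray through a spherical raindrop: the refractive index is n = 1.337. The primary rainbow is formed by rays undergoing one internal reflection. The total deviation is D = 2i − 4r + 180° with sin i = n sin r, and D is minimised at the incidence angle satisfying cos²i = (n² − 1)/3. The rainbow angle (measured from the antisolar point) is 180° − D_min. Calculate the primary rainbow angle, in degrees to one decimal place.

41.5°

cos²i = (1.78757 − 1)/3 = 0.26252; i = arccos(0.51237) = 59.178°.
sin r = sin 59.178°/1.337 = 0.64231; r = 39.964°.
D_min = 2·59.178° − 4·39.964° + 180° = 138.500°.
Rainbow angle = 180° − D_min = 41.500°.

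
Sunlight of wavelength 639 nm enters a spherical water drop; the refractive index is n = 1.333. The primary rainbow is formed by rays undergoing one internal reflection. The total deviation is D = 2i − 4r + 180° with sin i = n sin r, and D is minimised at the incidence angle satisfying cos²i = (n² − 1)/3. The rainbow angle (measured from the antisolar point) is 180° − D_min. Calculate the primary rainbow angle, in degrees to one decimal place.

cos²i = (1.77689 − 1)/3 = 0.25896; i = arccos(0.50888) = 59.410°.
sin r = sin 59.410°/1.333 = 0.64579; r = 40.225°.
D_min = 2·59.410° − 4·40.225° + 180° = 137.922°.
Rainbow angle = 180° − D_min = 42.078°.

42.1°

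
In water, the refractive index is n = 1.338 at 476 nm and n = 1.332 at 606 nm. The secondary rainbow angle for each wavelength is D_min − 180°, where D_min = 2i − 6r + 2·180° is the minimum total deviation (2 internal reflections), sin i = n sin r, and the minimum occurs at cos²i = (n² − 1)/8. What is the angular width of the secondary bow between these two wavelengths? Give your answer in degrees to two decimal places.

1.56°

At 476 nm (n = 1.338): cos²i = 0.09878 → i = 71.682°, r = 45.195°, D_min = 232.193°, rainbow angle = 52.193°.
At 606 nm (n = 1.332): cos²i = 0.09678 → i = 71.875°, r = 45.520°, D_min = 230.628°, rainbow angle = 50.628°.
Angular width = |52.193° − 50.628°| = 1.564°.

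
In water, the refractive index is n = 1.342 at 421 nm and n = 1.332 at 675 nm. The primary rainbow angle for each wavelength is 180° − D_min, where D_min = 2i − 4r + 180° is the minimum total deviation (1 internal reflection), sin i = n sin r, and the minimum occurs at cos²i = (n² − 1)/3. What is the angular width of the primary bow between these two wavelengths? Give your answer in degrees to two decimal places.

1.44°

At 421 nm (n = 1.342): cos²i = 0.26699 → i = 58.888°, r = 39.641°, D_min = 139.213°, rainbow angle = 40.787°.
At 675 nm (n = 1.332): cos²i = 0.25807 → i = 59.469°, r = 40.290°, D_min = 137.776°, rainbow angle = 42.224°.
Angular width = |40.787° − 42.224°| = 1.437°.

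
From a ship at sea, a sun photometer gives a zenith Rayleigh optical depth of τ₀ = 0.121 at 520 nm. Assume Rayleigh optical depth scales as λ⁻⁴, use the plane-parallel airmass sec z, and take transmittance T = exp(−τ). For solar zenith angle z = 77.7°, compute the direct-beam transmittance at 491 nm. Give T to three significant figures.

sec 77.7° = 4.6942.
τ = 0.121 × (520/491)⁴ × 4.6942 = 0.121 × 1.2580 × 4.6942 = 0.7145.
T = exp(−0.7145) = 0.4894.

0.489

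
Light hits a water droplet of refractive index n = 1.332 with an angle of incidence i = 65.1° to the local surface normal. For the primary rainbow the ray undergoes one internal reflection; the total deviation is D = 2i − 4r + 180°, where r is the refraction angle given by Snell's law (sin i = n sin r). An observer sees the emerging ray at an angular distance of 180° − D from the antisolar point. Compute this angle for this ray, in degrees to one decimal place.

sin r = sin 65.1° / 1.332 = 0.9070/1.332 = 0.6810; r = 42.92°.
D = 2·65.1° − 4·42.92° + 180° = 130.20° − 171.68° + 180° = 138.52°.
Angle from antisolar point = 180° − D = 41.48°.

41.5°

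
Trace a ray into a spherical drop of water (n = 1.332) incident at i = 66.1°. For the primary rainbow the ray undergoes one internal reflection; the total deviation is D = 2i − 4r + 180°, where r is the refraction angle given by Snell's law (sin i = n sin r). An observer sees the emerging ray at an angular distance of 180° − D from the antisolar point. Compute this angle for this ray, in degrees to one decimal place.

sin r = sin 66.1° / 1.332 = 0.9143/1.332 = 0.6864; r = 43.34°.
D = 2·66.1° − 4·43.34° + 180° = 132.20° − 173.38° + 180° = 138.82°.
Angle from antisolar point = 180° − D = 41.18°.

41.2°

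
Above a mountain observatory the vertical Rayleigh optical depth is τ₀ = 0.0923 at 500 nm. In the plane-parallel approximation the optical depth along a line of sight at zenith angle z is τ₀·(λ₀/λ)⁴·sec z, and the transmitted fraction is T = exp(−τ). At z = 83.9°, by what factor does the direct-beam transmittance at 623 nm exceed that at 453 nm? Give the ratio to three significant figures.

2.53

Airmass: sec 83.9° = 9.4105.
τ(623 nm) = 0.0923 × (500/623)⁴ × 9.4105 = 0.0923 × 0.4149 × 9.4105 = 0.3604.
τ(453 nm) = 0.0923 × (500/453)⁴ × 9.4105 = 0.0923 × 1.4842 × 9.4105 = 1.2891.
T(623)/T(453) = exp(τ_B − τ_A) = exp(0.9288) = 2.5314.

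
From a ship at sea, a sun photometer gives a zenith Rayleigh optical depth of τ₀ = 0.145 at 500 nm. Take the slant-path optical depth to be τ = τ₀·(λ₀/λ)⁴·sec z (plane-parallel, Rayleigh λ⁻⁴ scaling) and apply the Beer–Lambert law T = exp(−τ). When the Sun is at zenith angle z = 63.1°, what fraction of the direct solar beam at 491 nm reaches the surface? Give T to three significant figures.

0.708

sec 63.1° = 2.2103.
τ = 0.145 × (500/491)⁴ × 2.2103 = 0.145 × 1.0754 × 2.2103 = 0.3446.
T = exp(−0.3446) = 0.7085.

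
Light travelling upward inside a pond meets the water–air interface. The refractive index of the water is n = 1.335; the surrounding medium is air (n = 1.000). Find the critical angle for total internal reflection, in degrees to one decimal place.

sin θ_c = n_air / n = 1.000 / 1.335 = 0.7491.
θ_c = arcsin(0.7491) = 48.51°.

48.5°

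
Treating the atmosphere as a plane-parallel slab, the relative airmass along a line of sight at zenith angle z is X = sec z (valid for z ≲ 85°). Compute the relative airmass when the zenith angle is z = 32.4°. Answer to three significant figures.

1.18

X = sec z = 1/cos 32.4° = 1/0.8443 = 1.1844.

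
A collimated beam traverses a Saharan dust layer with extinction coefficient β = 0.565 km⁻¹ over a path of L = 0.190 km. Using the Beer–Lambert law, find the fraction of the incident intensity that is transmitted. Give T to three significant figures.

τ = β·L = 0.565 × 0.190 = 0.1073.
T = exp(−0.1073) = 0.8982.

0.898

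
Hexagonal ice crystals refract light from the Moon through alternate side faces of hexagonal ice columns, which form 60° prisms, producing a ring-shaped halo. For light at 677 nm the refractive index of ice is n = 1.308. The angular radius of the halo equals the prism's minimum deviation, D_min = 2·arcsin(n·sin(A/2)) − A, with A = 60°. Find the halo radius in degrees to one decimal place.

21.7°

n·sin(A/2) = 1.308 × sin 30° = 1.308 × 0.5000 = 0.6540.
D_min = 2·arcsin(0.6540) − 60° = 2 × 40.844° − 60° = 21.688°.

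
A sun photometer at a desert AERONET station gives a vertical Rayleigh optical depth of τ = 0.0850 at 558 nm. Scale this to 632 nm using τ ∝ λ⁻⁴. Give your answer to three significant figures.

τ(632 nm) = τ(558 nm) × (558/632)⁴ = 0.0850 × (0.8829)⁴ = 0.0850 × 0.6077 = 0.0517.

0.0517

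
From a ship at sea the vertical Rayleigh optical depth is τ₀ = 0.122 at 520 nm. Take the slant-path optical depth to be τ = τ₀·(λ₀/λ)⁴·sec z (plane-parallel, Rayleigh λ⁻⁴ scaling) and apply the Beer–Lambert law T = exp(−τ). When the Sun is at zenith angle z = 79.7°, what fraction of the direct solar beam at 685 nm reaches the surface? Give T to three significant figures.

sec 79.7° = 5.5928.
τ = 0.122 × (520/685)⁴ × 5.5928 = 0.122 × 0.3321 × 5.5928 = 0.2266.
T = exp(−0.2266) = 0.7972.

0.797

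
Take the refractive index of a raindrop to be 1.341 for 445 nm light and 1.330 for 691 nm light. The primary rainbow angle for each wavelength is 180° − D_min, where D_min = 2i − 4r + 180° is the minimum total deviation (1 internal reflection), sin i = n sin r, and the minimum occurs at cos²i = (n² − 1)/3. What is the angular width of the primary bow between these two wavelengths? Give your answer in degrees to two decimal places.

1.59°

At 445 nm (n = 1.341): cos²i = 0.26609 → i = 58.946°, r = 39.705°, D_min = 139.071°, rainbow angle = 40.929°.
At 691 nm (n = 1.330): cos²i = 0.25630 → i = 59.585°, r = 40.422°, D_min = 137.484°, rainbow angle = 42.516°.
Angular width = |40.929° − 42.516°| = 1.588°.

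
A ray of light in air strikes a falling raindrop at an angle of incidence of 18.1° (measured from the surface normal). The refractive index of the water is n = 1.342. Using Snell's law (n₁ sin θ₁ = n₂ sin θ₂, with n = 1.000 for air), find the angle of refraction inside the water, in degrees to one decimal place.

13.4°

Snell: sin θ_r = sin θ_i / n = sin 18.1° / 1.342 = 0.3107 / 1.342 = 0.2315.
θ_r = arcsin(0.2315) = 13.39°.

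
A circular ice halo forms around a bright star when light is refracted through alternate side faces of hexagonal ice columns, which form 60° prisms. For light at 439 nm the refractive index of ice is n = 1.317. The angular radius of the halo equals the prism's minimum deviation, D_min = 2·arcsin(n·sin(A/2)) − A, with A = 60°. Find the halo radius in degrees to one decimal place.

n·sin(A/2) = 1.317 × sin 30° = 1.317 × 0.5000 = 0.6585.
D_min = 2·arcsin(0.6585) − 60° = 2 × 41.186° − 60° = 22.371°.

22.4°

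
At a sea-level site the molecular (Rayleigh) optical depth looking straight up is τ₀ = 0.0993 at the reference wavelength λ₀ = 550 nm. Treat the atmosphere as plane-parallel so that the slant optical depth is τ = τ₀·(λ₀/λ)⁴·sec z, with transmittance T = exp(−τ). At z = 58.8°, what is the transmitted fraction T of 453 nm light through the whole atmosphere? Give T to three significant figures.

sec 58.8° = 1.9304.
τ = 0.0993 × (550/453)⁴ × 1.9304 = 0.0993 × 2.1730 × 1.9304 = 0.4165.
T = exp(−0.4165) = 0.6593.

0.659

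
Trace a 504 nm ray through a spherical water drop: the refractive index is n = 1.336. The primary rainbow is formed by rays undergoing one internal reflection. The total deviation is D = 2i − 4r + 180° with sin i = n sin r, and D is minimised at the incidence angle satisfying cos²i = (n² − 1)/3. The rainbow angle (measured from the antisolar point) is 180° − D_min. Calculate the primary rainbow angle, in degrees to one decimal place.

41.6°

cos²i = (1.78490 − 1)/3 = 0.26163; i = arccos(0.51150) = 59.236°.
sin r = sin 59.236°/1.336 = 0.64318; r = 40.029°.
D_min = 2·59.236° − 4·40.029° + 180° = 138.356°.
Rainbow angle = 180° − D_min = 41.644°.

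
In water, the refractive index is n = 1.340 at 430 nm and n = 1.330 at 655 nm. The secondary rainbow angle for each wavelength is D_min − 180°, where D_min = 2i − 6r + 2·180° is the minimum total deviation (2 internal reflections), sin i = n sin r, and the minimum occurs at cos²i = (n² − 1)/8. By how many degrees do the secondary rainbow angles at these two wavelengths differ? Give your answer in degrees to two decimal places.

At 430 nm (n = 1.340): cos²i = 0.09945 → i = 71.618°, r = 45.088°, D_min = 232.709°, rainbow angle = 52.709°.
At 655 nm (n = 1.330): cos²i = 0.09611 → i = 71.940°, r = 45.630°, D_min = 230.101°, rainbow angle = 50.101°.
Angular width = |52.709° − 50.101°| = 2.608°.

2.61°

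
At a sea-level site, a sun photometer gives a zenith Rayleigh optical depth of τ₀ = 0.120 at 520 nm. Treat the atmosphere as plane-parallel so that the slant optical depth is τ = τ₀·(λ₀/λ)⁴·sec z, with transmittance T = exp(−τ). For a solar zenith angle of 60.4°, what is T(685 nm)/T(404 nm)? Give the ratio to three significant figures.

Airmass: sec 60.4° = 2.0245.
τ(685 nm) = 0.120 × (520/685)⁴ × 2.0245 = 0.120 × 0.3321 × 2.0245 = 0.0807.
τ(404 nm) = 0.120 × (520/404)⁴ × 2.0245 = 0.120 × 2.7447 × 2.0245 = 0.6668.
T(685)/T(404) = exp(τ_B − τ_A) = exp(0.5861) = 1.7970.

1.80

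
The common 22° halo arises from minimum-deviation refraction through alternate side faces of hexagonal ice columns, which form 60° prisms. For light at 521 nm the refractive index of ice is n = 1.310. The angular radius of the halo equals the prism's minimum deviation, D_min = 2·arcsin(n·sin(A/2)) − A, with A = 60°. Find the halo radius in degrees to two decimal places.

n·sin(A/2) = 1.310 × sin 30° = 1.310 × 0.5000 = 0.6550.
D_min = 2·arcsin(0.6550) − 60° = 2 × 40.920° − 60° = 21.839°.

21.84°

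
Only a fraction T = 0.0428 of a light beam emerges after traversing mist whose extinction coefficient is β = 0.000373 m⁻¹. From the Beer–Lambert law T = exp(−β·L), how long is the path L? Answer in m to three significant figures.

Beer–Lambert: T = exp(−βL) ⇒ L = −ln(T)/β = −ln(0.0428)/0.000373 = 3.1512/0.000373 = 8448 m.

8450 m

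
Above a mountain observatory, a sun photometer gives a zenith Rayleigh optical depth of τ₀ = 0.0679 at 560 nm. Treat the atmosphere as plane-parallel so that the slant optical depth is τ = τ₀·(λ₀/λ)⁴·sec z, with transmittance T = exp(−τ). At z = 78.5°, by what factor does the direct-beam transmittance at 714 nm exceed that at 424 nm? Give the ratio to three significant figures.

Airmass: sec 78.5° = 5.0159.
τ(714 nm) = 0.0679 × (560/714)⁴ × 5.0159 = 0.0679 × 0.3784 × 5.0159 = 0.1289.
τ(424 nm) = 0.0679 × (560/424)⁴ × 5.0159 = 0.0679 × 3.0429 × 5.0159 = 1.0363.
T(714)/T(424) = exp(τ_B − τ_A) = exp(0.9075) = 2.4780.

2.48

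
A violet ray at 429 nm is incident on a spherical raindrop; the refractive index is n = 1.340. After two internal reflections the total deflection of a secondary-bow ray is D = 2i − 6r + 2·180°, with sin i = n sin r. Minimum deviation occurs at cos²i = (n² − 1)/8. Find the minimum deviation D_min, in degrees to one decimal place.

232.7°

cos²i = (1.79560 − 1)/8 = 0.09945; i = arccos(0.31536) = 71.618°.
sin r = sin 71.618°/1.340 = 0.70819; r = 45.088°.
D_min = 2·71.618° − 6·45.088° + 360° = 232.709°.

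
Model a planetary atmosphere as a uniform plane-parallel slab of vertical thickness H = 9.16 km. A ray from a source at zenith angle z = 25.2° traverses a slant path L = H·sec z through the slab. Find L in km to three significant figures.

10.1 km

sec z = 1/cos 25.2° = 1.1052.
L = 9.16 × 1.1052 = 10.123 km.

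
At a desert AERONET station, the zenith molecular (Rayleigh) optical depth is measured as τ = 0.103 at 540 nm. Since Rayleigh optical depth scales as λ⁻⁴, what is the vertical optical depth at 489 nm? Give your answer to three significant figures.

0.153

τ(489 nm) = τ(540 nm) × (540/489)⁴ = 0.103 × (1.1043)⁴ = 0.103 × 1.4871 = 0.1532.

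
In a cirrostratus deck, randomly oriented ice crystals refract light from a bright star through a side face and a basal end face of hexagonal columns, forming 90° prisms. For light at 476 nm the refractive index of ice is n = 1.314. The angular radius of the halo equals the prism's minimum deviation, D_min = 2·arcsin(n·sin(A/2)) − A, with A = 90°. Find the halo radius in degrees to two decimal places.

46.60°

n·sin(A/2) = 1.314 × sin 45° = 1.314 × 0.7071 = 0.9291.
D_min = 2·arcsin(0.9291) − 90° = 2 × 68.301° − 90° = 46.602°.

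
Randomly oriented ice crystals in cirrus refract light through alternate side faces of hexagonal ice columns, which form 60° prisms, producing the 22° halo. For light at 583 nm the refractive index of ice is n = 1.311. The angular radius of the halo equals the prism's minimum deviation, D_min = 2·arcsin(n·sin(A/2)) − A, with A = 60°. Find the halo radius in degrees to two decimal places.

n·sin(A/2) = 1.311 × sin 30° = 1.311 × 0.5000 = 0.6555.
D_min = 2·arcsin(0.6555) − 60° = 2 × 40.958° − 60° = 21.915°.

21.92°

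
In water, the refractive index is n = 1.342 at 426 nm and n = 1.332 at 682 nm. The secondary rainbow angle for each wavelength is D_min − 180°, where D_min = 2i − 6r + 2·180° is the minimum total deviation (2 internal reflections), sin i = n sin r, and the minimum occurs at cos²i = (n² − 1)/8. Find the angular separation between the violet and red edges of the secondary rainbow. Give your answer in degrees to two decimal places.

At 426 nm (n = 1.342): cos²i = 0.10012 → i = 71.554°, r = 44.981°, D_min = 233.222°, rainbow angle = 53.222°.
At 682 nm (n = 1.332): cos²i = 0.09678 → i = 71.875°, r = 45.520°, D_min = 230.628°, rainbow angle = 50.628°.
Angular width = |53.222° − 50.628°| = 2.594°.

2.59°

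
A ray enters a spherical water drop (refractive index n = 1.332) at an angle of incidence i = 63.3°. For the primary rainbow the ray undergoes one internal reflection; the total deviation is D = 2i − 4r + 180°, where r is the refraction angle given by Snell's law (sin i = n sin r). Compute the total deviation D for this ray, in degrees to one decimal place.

138.1°

sin r = sin 63.3° / 1.332 = 0.8934/1.332 = 0.6707; r = 42.12°.
D = 2·63.3° − 4·42.12° + 180° = 126.60° − 168.48° + 180° = 138.12°.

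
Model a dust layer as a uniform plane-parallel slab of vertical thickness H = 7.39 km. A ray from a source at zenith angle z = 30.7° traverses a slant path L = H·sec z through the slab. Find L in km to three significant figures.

8.59 km

sec z = 1/cos 30.7° = 1.1630.
L = 7.39 × 1.1630 = 8.594 km.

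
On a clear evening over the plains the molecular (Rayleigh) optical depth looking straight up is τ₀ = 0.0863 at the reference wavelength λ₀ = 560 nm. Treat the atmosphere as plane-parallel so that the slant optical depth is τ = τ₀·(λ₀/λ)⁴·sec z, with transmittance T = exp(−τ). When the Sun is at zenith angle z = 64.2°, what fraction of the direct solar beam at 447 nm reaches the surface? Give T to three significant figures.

0.614

sec 64.2° = 2.2976.
τ = 0.0863 × (560/447)⁴ × 2.2976 = 0.0863 × 2.4633 × 2.2976 = 0.4884.
T = exp(−0.4884) = 0.6136.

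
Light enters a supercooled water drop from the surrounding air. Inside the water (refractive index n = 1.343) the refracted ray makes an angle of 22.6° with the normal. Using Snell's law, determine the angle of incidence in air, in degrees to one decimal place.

Snell: sin θ_i = n · sin θ_r = 1.343 × sin 22.6° = 1.343 × 0.3843 = 0.5161.
θ_i = arcsin(0.5161) = 31.07°.

31.1°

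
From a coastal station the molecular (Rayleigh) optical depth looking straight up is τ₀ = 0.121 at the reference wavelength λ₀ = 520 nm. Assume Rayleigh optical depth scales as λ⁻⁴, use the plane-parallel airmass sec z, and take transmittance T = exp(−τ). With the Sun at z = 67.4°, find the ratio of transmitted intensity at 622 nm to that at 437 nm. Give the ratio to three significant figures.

Airmass: sec 67.4° = 2.6022.
τ(622 nm) = 0.121 × (520/622)⁴ × 2.6022 = 0.121 × 0.4885 × 2.6022 = 0.1538.
τ(437 nm) = 0.121 × (520/437)⁴ × 2.6022 = 0.121 × 2.0049 × 2.6022 = 0.6313.
T(622)/T(437) = exp(τ_B − τ_A) = exp(0.4775) = 1.6120.

1.61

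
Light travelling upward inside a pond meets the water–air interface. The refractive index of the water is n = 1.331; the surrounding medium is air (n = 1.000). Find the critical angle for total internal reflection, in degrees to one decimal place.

48.7°

sin θ_c = n_air / n = 1.000 / 1.331 = 0.7513.
θ_c = arcsin(0.7513) = 48.70°.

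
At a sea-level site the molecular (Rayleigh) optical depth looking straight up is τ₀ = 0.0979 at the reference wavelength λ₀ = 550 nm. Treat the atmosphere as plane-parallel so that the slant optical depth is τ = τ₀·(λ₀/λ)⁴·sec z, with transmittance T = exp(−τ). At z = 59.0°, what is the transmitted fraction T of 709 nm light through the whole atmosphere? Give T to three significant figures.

sec 59.0° = 1.9416.
τ = 0.0979 × (550/709)⁴ × 1.9416 = 0.0979 × 0.3621 × 1.9416 = 0.0688.
T = exp(−0.0688) = 0.9335.

0.933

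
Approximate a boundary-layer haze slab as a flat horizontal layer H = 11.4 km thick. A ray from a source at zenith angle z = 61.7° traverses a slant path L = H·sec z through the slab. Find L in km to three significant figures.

24.0 km

sec z = 1/cos 61.7° = 2.1093.
L = 11.4 × 2.1093 = 24.046 km.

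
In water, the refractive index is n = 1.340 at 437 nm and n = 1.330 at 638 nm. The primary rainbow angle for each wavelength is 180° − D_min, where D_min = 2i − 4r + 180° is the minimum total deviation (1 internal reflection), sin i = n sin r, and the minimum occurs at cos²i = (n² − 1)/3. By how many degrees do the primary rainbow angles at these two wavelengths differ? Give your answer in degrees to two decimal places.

At 437 nm (n = 1.340): cos²i = 0.26520 → i = 59.004°, r = 39.770°, D_min = 138.929°, rainbow angle = 41.071°.
At 638 nm (n = 1.330): cos²i = 0.25630 → i = 59.585°, r = 40.422°, D_min = 137.484°, rainbow angle = 42.516°.
Angular width = |41.071° − 42.516°| = 1.445°.

1.45°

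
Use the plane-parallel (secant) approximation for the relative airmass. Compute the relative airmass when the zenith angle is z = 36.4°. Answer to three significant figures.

X = sec z = 1/cos 36.4° = 1/0.8049 = 1.2424.

1.24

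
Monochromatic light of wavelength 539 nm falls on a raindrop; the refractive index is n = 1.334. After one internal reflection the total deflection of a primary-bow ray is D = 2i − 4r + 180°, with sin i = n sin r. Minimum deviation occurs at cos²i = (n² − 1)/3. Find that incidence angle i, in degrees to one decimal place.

cos²i = (1.334² − 1)/3 = (1.77956 − 1)/3 = 0.25985.
cos i = 0.50976, so i = 59.352°.

59.4°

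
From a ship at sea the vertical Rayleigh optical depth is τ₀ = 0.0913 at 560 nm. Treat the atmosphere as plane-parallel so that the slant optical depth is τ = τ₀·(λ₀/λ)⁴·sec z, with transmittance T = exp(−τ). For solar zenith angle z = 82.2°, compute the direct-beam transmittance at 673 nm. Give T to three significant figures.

sec 82.2° = 7.3684.
τ = 0.0913 × (560/673)⁴ × 7.3684 = 0.0913 × 0.4794 × 7.3684 = 0.3225.
T = exp(−0.3225) = 0.7243.

0.724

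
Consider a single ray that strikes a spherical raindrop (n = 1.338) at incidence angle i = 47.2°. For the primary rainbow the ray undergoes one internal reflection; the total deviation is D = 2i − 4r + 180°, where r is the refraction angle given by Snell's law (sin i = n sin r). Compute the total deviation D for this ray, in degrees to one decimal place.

sin r = sin 47.2° / 1.338 = 0.7337/1.338 = 0.5484; r = 33.26°.
D = 2·47.2° − 4·33.26° + 180° = 94.40° − 133.02° + 180° = 141.38°.

141.4°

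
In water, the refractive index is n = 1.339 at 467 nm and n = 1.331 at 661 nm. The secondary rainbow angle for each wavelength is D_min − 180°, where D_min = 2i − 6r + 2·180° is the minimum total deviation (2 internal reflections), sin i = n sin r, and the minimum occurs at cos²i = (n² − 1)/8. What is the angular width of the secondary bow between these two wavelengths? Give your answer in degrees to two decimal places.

At 467 nm (n = 1.339): cos²i = 0.09912 → i = 71.650°, r = 45.141°, D_min = 232.451°, rainbow angle = 52.451°.
At 661 nm (n = 1.331): cos²i = 0.09645 → i = 71.907°, r = 45.575°, D_min = 230.365°, rainbow angle = 50.365°.
Angular width = |52.451° − 50.365°| = 2.086°.

2.09°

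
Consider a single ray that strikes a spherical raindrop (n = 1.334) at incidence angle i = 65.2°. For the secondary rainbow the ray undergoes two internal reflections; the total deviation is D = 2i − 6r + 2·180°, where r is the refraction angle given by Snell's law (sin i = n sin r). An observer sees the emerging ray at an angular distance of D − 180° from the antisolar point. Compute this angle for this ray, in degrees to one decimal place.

53.1°

sin r = sin 65.2° / 1.334 = 0.9078/1.334 = 0.6805; r = 42.88°.
D = 2·65.2° − 6·42.88° + 2·180° = 130.40° − 257.29° + 360° = 233.11°.
Angle from antisolar point = D − 180° = 53.11°.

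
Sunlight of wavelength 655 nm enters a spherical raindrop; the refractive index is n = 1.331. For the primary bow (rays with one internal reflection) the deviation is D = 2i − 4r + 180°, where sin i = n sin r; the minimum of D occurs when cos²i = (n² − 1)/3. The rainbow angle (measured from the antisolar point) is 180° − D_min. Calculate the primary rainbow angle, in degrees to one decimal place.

42.4°

cos²i = (1.77156 − 1)/3 = 0.25719; i = arccos(0.50714) = 59.527°.
sin r = sin 59.527°/1.331 = 0.64753; r = 40.356°.
D_min = 2·59.527° − 4·40.356° + 180° = 137.630°.
Rainbow angle = 180° − D_min = 42.370°.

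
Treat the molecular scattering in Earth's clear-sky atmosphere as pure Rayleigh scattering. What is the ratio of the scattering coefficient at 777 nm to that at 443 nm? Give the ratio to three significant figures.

0.106

Rayleigh scattering ∝ λ⁻⁴, so the ratio of coefficients is the inverse fourth power of the wavelength ratio.
σ(777)/σ(443) = (443/777)⁴ = (0.5701)⁴ = 0.1057.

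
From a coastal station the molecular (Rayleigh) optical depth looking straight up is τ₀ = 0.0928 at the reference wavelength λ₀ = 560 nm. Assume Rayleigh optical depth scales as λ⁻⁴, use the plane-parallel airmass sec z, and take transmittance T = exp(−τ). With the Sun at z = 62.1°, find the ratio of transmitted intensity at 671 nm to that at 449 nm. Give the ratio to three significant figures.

Airmass: sec 62.1° = 2.1371.
τ(671 nm) = 0.0928 × (560/671)⁴ × 2.1371 = 0.0928 × 0.4851 × 2.1371 = 0.0962.
τ(449 nm) = 0.0928 × (560/449)⁴ × 2.1371 = 0.0928 × 2.4197 × 2.1371 = 0.4799.
T(671)/T(449) = exp(τ_B − τ_A) = exp(0.3837) = 1.4677.

1.47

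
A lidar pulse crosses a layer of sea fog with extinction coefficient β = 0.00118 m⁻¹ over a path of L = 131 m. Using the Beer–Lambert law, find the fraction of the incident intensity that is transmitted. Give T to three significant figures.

0.857

τ = β·L = 0.00118 × 131 = 0.1546.
T = exp(−0.1546) = 0.8568.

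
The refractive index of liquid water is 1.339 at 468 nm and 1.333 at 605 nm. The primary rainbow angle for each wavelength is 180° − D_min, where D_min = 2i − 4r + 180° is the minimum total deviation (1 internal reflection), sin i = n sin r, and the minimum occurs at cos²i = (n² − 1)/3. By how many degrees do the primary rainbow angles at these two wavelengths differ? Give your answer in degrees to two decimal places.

At 468 nm (n = 1.339): cos²i = 0.26431 → i = 59.062°, r = 39.834°, D_min = 138.786°, rainbow angle = 41.214°.
At 605 nm (n = 1.333): cos²i = 0.25896 → i = 59.410°, r = 40.225°, D_min = 137.922°, rainbow angle = 42.078°.
Angular width = |41.214° − 42.078°| = 0.865°.

0.86°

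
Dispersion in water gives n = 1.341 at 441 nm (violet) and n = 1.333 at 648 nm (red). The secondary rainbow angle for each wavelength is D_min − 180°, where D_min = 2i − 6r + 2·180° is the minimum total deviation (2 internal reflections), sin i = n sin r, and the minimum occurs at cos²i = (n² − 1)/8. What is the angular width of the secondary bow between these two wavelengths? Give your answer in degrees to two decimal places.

2.08°

At 441 nm (n = 1.341): cos²i = 0.09979 → i = 71.586°, r = 45.034°, D_min = 232.966°, rainbow angle = 52.966°.
At 648 nm (n = 1.333): cos²i = 0.09711 → i = 71.843°, r = 45.466°, D_min = 230.891°, rainbow angle = 50.891°.
Angular width = |52.966° − 50.891°| = 2.075°.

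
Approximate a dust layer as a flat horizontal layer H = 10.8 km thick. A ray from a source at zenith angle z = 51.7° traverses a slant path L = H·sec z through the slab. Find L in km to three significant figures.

sec z = 1/cos 51.7° = 1.6135.
L = 10.8 × 1.6135 = 17.426 km.

17.4 km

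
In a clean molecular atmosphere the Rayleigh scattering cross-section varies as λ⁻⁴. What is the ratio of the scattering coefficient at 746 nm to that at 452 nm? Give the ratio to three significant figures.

0.135

Rayleigh scattering ∝ λ⁻⁴, so the ratio of coefficients is the inverse fourth power of the wavelength ratio.
σ(746)/σ(452) = (452/746)⁴ = (0.6059)⁴ = 0.1348.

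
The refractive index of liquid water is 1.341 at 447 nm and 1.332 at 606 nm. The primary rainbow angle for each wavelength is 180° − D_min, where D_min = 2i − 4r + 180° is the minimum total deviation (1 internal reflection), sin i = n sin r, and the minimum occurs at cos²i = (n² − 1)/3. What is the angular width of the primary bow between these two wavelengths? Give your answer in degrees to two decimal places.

At 447 nm (n = 1.341): cos²i = 0.26609 → i = 58.946°, r = 39.705°, D_min = 139.071°, rainbow angle = 40.929°.
At 606 nm (n = 1.332): cos²i = 0.25807 → i = 59.469°, r = 40.290°, D_min = 137.776°, rainbow angle = 42.224°.
Angular width = |40.929° − 42.224°| = 1.295°.

1.29°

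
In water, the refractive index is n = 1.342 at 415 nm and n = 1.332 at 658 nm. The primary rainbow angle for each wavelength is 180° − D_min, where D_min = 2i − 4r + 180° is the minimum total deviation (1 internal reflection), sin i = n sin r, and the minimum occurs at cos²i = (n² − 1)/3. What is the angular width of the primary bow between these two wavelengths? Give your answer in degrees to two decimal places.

At 415 nm (n = 1.342): cos²i = 0.26699 → i = 58.888°, r = 39.641°, D_min = 139.213°, rainbow angle = 40.787°.
At 658 nm (n = 1.332): cos²i = 0.25807 → i = 59.469°, r = 40.290°, D_min = 137.776°, rainbow angle = 42.224°.
Angular width = |40.787° − 42.224°| = 1.437°.

1.44°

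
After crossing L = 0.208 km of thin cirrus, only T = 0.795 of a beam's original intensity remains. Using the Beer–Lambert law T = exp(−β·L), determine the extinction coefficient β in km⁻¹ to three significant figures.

Beer–Lambert: T = exp(−βL) ⇒ β = −ln(T)/L = −ln(0.795)/0.208 = 0.2294/0.208 = 1.103 km⁻¹.

1.10 km⁻¹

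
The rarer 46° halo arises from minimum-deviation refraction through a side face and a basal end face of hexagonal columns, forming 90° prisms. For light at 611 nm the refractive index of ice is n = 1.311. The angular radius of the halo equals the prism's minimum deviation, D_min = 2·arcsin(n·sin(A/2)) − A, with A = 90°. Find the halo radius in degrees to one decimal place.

n·sin(A/2) = 1.311 × sin 45° = 1.311 × 0.7071 = 0.9270.
D_min = 2·arcsin(0.9270) − 90° = 2 × 67.974° − 90° = 45.949°.

45.9°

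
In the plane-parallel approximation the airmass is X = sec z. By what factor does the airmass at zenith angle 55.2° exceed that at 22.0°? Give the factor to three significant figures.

X(55.2°)/X(22.0°) = sec 55.2° / sec 22.0° = cos 22.0° / cos 55.2° = 0.9272/0.5707 = 1.6246.

1.62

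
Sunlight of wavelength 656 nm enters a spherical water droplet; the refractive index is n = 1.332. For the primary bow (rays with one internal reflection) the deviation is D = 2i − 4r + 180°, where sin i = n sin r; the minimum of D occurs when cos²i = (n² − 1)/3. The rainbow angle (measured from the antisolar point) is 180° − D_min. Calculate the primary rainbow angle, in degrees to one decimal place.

42.2°

cos²i = (1.77422 − 1)/3 = 0.25807; i = arccos(0.50801) = 59.469°.
sin r = sin 59.469°/1.332 = 0.64666; r = 40.290°.
D_min = 2·59.469° − 4·40.290° + 180° = 137.776°.
Rainbow angle = 180° − D_min = 42.224°.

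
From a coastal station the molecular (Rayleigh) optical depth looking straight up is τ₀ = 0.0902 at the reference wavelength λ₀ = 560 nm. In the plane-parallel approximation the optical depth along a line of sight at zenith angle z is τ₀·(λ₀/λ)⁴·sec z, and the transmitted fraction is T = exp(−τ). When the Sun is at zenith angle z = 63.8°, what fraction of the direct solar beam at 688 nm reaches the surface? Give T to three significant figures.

0.914

sec 63.8° = 2.2650.
τ = 0.0902 × (560/688)⁴ × 2.2650 = 0.0902 × 0.4389 × 2.2650 = 0.0897.
T = exp(−0.0897) = 0.9142.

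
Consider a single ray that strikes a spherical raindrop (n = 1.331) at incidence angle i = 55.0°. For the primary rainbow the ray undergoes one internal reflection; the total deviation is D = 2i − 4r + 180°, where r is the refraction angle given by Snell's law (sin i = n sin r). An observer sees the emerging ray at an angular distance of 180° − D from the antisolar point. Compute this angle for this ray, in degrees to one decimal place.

sin r = sin 55.0° / 1.331 = 0.8192/1.331 = 0.6154; r = 37.98°.
D = 2·55.0° − 4·37.98° + 180° = 110.00° − 151.94° + 180° = 138.06°.
Angle from antisolar point = 180° − D = 41.94°.

41.9°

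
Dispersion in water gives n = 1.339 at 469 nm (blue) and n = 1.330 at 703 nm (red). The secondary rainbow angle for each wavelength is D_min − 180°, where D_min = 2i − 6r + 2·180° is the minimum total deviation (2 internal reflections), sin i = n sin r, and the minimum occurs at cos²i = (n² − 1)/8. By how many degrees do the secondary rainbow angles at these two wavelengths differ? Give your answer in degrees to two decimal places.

At 469 nm (n = 1.339): cos²i = 0.09912 → i = 71.650°, r = 45.141°, D_min = 232.451°, rainbow angle = 52.451°.
At 703 nm (n = 1.330): cos²i = 0.09611 → i = 71.940°, r = 45.630°, D_min = 230.101°, rainbow angle = 50.101°.
Angular width = |52.451° − 50.101°| = 2.350°.

2.35°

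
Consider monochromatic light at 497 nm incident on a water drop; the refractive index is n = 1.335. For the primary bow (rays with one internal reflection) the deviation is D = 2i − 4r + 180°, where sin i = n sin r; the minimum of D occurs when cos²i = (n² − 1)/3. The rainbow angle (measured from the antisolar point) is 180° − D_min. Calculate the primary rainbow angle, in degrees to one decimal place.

cos²i = (1.78222 − 1)/3 = 0.26074; i = arccos(0.51063) = 59.294°.
sin r = sin 59.294°/1.335 = 0.64405; r = 40.094°.
D_min = 2·59.294° − 4·40.094° + 180° = 138.212°.
Rainbow angle = 180° − D_min = 41.788°.

41.8°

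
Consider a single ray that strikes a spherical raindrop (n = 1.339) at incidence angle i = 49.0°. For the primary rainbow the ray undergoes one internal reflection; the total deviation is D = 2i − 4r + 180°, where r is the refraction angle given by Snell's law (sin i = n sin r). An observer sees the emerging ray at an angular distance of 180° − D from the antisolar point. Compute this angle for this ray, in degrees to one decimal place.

39.2°

sin r = sin 49.0° / 1.339 = 0.7547/1.339 = 0.5636; r = 34.31°.
D = 2·49.0° − 4·34.31° + 180° = 98.00° − 137.23° + 180° = 140.77°.
Angle from antisolar point = 180° − D = 39.23°.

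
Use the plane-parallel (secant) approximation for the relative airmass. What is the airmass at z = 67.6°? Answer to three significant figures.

X = sec z = 1/cos 67.6° = 1/0.3811 = 2.6242.

2.62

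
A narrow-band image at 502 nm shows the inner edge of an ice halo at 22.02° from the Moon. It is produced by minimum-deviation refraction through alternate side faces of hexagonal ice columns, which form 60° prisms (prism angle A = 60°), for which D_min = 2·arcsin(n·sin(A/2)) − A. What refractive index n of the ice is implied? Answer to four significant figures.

Rearranging: n = sin((D_min + A)/2) / sin(A/2).
(D_min + A)/2 = (22.02° + 60°)/2 = 41.010°.
n = sin 41.010° / sin 30° = 0.6562 / 0.5000 = 1.3124.

1.312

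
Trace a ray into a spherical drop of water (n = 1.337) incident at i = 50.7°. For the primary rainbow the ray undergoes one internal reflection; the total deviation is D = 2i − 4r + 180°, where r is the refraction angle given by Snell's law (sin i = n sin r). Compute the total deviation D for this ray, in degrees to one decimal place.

sin r = sin 50.7° / 1.337 = 0.7738/1.337 = 0.5788; r = 35.37°.
D = 2·50.7° − 4·35.37° + 180° = 101.40° − 141.46° + 180° = 139.94°.

139.9°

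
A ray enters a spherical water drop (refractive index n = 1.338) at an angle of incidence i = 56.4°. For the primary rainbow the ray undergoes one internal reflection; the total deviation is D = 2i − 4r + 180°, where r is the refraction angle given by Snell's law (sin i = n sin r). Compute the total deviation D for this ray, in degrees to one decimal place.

138.8°

sin r = sin 56.4° / 1.338 = 0.8329/1.338 = 0.6225; r = 38.50°.
D = 2·56.4° − 4·38.50° + 180° = 112.80° − 154.00° + 180° = 138.80°.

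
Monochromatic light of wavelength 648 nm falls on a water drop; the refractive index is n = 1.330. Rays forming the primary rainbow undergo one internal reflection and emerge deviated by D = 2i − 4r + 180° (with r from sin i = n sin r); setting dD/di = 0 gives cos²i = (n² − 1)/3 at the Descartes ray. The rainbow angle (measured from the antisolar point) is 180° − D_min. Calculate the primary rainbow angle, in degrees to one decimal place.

42.5°

cos²i = (1.76890 − 1)/3 = 0.25630; i = arccos(0.50626) = 59.585°.
sin r = sin 59.585°/1.330 = 0.64841; r = 40.422°.
D_min = 2·59.585° − 4·40.422° + 180° = 137.484°.
Rainbow angle = 180° − D_min = 42.516°.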